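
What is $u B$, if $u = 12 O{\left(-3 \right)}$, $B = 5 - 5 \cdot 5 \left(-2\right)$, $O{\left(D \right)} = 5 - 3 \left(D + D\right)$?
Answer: $15180$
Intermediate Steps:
$O{\left(D \right)} = 5 - 6 D$ ($O{\left(D \right)} = 5 - 3 \cdot 2 D = 5 - 6 D$)
$B = 55$ ($B = 5 - -50 = 5 + 50 = 55$)
$u = 276$ ($u = 12 \left(5 - -18\right) = 12 \left(5 + 18\right) = 12 \cdot 23 = 276$)
$u B = 276 \cdot 55 = 15180$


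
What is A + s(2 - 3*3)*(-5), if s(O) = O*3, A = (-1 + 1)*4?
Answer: 105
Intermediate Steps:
A = 0 (A = 0*4 = 0)
s(O) = 3*O
A + s(2 - 3*3)*(-5) = 0 + (3*(2 - 3*3))*(-5) = 0 + (3*(2 - 9))*(-5) = 0 + (3*(-7))*(-5) = 0 - 21*(-5) = 0 + 105 = 105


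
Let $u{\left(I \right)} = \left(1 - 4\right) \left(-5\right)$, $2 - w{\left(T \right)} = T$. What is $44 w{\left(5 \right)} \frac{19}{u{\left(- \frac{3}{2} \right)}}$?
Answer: $- \frac{836}{5} \approx -167.2$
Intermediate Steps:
$w{\left(T \right)} = 2 - T$
$u{\left(I \right)} = 15$ ($u{\left(I \right)} = \left(-3\right) \left(-5\right) = 15$)
$44 w{\left(5 \right)} \frac{19}{u{\left(- \frac{3}{2} \right)}} = 44 \left(2 - 5\right) \frac{19}{15} = 44 \left(2 - 5\right) 19 \cdot \frac{1}{15} = 44 \left(-3\right) \frac{19}{15} = \left(-132\right) \frac{19}{15} = - \frac{836}{5}$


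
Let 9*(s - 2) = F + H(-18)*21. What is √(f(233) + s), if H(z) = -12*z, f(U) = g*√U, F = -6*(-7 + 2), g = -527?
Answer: √(4584 - 4743*√233)/3 ≈ 86.804*I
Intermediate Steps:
F = 30 (F = -6*(-5) = 30)
f(U) = -527*√U
s = 1528/3 (s = 2 + (30 - 12*(-18)*21)/9 = 2 + (30 + 216*21)/9 = 2 + (30 + 4536)/9 = 2 + (⅑)*4566 = 2 + 1522/3 = 1528/3 ≈ 509.33)
√(f(233) + s) = √(-527*√233 + 1528/3) = √(1528/3 - 527*√233)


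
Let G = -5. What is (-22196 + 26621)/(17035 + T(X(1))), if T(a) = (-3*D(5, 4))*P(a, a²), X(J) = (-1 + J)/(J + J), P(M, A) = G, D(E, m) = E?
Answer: 15/58 ≈ 0.25862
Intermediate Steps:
P(M, A) = -5
X(J) = (-1 + J)/(2*J) (X(J) = (-1 + J)/((2*J)) = (-1 + J)*(1/(2*J)) = (-1 + J)/(2*J))
T(a) = 75 (T(a) = -3*5*(-5) = -15*(-5) = 75)
(-22196 + 26621)/(17035 + T(X(1))) = (-22196 + 26621)/(17035 + 75) = 4425/17110 = 4425*(1/17110) = 15/58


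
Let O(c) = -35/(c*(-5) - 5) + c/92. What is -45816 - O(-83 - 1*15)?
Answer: -204425917/4462 ≈ -45815.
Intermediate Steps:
O(c) = -35/(-5 - 5*c) + c/92 (O(c) = -35/(-5*c - 5) + c*(1/92) = -35/(-5 - 5*c) + c/92)
-45816 - O(-83 - 1*15) = -45816 - (644 + (-83 - 1*15) + (-83 - 1*15)²)/(92*(1 + (-83 - 1*15))) = -45816 - (644 + (-83 - 15) + (-83 - 15)²)/(92*(1 + (-83 - 15))) = -45816 - (644 - 98 + (-98)²)/(92*(1 - 98)) = -45816 - (644 - 98 + 9604)/(92*(-97)) = -45816 - (-1)*10150/(92*97) = -45816 - 1*(-5075/4462) = -45816 + 5075/4462 = -204425917/4462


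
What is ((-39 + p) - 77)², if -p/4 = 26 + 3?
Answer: 53824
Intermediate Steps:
p = -116 (p = -4*(26 + 3) = -4*29 = -116)
((-39 + p) - 77)² = ((-39 - 116) - 77)² = (-155 - 77)² = (-232)² = 53824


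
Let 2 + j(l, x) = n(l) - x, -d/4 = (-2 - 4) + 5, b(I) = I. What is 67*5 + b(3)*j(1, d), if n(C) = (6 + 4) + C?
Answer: 350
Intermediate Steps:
n(C) = 10 + C
d = 4 (d = -4*((-2 - 4) + 5) = -4*(-6 + 5) = -4*(-1) = 4)
j(l, x) = 8 + l - x (j(l, x) = -2 + ((10 + l) - x) = -2 + (10 + l - x) = 8 + l - x)
67*5 + b(3)*j(1, d) = 67*5 + 3*(8 + 1 - 1*4) = 335 + 3*(8 + 1 - 4) = 335 + 3*5 = 335 + 15 = 350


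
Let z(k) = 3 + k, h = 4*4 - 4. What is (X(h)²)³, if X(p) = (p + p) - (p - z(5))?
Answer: 64000000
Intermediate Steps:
h = 12 (h = 16 - 4 = 12)
X(p) = 8 + p (X(p) = (p + p) - (p - (3 + 5)) = 2*p - (p - 1*8) = 2*p - (p - 8) = 2*p - (-8 + p) = 2*p + (8 - p) = 8 + p)
(X(h)²)³ = ((8 + 12)²)³ = (20²)³ = 400³ = 64000000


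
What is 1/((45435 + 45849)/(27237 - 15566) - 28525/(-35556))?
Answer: 414974076/3578609179 ≈ 0.11596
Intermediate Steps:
1/((45435 + 45849)/(27237 - 15566) - 28525/(-35556)) = 1/(91284/11671 - 28525*(-1/35556)) = 1/(91284*(1/11671) + 28525/35556) = 1/(91284/11671 + 28525/35556) = 1/(3578609179/414974076) = 414974076/3578609179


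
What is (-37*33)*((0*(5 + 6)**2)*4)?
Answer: 0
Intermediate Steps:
(-37*33)*((0*(5 + 6)**2)*4) = -1221*0*11**2*4 = -1221*0*121*4 = -0*4 = -1221*0 = 0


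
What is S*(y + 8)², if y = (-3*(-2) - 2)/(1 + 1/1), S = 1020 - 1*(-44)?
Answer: 106400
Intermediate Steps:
S = 1064 (S = 1020 + 44 = 1064)
y = 2 (y = (6 - 2)/(1 + 1*1) = 4/(1 + 1) = 4/2 = 4*(½) = 2)
S*(y + 8)² = 1064*(2 + 8)² = 1064*10² = 1064*100 = 106400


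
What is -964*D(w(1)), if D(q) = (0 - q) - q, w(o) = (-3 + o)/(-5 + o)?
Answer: 964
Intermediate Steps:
w(o) = (-3 + o)/(-5 + o)
D(q) = -2*q (D(q) = -q - q = -2*q)
-964*D(w(1)) = -(-1928)*(-3 + 1)/(-5 + 1) = -(-1928)*-2/(-4) = -(-1928)*(-¼*(-2)) = -(-1928)/2 = -964*(-1) = 964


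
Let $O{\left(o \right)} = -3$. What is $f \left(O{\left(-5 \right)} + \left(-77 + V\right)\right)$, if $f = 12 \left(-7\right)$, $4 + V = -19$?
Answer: $8652$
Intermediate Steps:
$V = -23$ ($V = -4 - 19 = -23$)
$f = -84$
$f \left(O{\left(-5 \right)} + \left(-77 + V\right)\right) = - 84 \left(-3 - 100\right) = \left(-84\right) \left(-103\right) = 8652$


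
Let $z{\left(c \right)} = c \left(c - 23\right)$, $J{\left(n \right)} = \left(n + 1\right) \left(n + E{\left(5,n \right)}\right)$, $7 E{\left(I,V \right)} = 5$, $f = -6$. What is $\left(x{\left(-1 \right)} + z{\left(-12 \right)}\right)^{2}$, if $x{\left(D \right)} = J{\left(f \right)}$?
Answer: $\frac{9765625}{49} \approx 1.993 \cdot 10^{5}$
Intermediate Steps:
$E{\left(I,V \right)} = \frac{5}{7}$ ($E{\left(I,V \right)} = \frac{1}{7} \cdot 5 = \frac{5}{7}$)
$J{\left(n \right)} = \left(1 + n\right) \left(\frac{5}{7} + n\right)$ ($J{\left(n \right)} = \left(n + 1\right) \left(n + \frac{5}{7}\right) = \left(1 + n\right) \left(\frac{5}{7} + n\right)$)
$x{\left(D \right)} = \frac{185}{7}$ ($x{\left(D \right)} = \frac{5}{7} + \left(-6\right)^{2} + \frac{12}{7} \left(-6\right) = \frac{5}{7} + 36 - \frac{72}{7} = \frac{185}{7}$)
$z{\left(c \right)} = c \left(-23 + c\right)$
$\left(x{\left(-1 \right)} + z{\left(-12 \right)}\right)^{2} = \left(\frac{185}{7} - 12 \left(-23 - 12\right)\right)^{2} = \left(\frac{185}{7} - -420\right)^{2} = \left(\frac{185}{7} + 420\right)^{2} = \left(\frac{3125}{7}\right)^{2} = \frac{9765625}{49}$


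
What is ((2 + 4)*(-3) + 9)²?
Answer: 81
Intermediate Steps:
((2 + 4)*(-3) + 9)² = (6*(-3) + 9)² = (-18 + 9)² = (-9)² = 81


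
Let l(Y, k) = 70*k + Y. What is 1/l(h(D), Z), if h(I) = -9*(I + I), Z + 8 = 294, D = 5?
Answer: 1/19930 ≈ 5.0176e-5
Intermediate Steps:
Z = 286 (Z = -8 + 294 = 286)
h(I) = -18*I
l(Y, k) = Y + 70*k
1/l(h(D), Z) = 1/(-18*5 + 70*286) = 1/(-90 + 20020) = 1/19930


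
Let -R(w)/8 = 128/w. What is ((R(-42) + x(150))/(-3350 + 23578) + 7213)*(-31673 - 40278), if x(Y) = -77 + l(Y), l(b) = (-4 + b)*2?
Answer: -220457926669321/424788 ≈ -5.1898e+8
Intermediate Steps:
R(w) = -1024/w
l(b) = -8 + 2*b
x(Y) = -85 + 2*Y (x(Y) = -77 + (-8 + 2*Y) = -85 + 2*Y)
((R(-42) + x(150))/(-3350 + 23578) + 7213)*(-31673 - 40278) = ((-1024/(-42) + (-85 + 2*150))/(-3350 + 23578) + 7213)*(-31673 - 40278) = ((-1024*(-1/42) + (-85 + 300))/20228 + 7213)*(-71951) = ((512/21 + 215)*(1/20228) + 7213)*(-71951) = ((5027/21)*(1/20228) + 7213)*(-71951) = (5027/424788 + 7213)*(-71951) = (3064000871/424788)*(-71951) = -220457926669321/424788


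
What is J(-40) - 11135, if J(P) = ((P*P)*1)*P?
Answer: -75135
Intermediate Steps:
J(P) = P³ (J(P) = (P²*1)*P = P²*P = P³)
J(-40) - 11135 = (-40)³ - 11135 = -64000 - 11135 = -75135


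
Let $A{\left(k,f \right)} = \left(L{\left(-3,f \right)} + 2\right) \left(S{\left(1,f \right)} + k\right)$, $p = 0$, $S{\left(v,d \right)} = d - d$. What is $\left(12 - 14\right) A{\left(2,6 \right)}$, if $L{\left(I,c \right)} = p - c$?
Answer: $16$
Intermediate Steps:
$S{\left(v,d \right)} = 0$
$L{\left(I,c \right)} = - c$ ($L{\left(I,c \right)} = 0 - c = - c$)
$A{\left(k,f \right)} = k \left(2 - f\right)$ ($A{\left(k,f \right)} = \left(- f + 2\right) \left(0 + k\right) = \left(2 - f\right) k = k \left(2 - f\right)$)
$\left(12 - 14\right) A{\left(2,6 \right)} = \left(12 - 14\right) 2 \left(2 - 6\right) = - 2 \cdot 2 \left(2 - 6\right) = - 2 \cdot 2 \left(-4\right) = \left(-2\right) \left(-8\right) = 16$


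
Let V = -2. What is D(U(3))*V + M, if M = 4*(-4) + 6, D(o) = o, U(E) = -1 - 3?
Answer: -2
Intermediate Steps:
U(E) = -4
M = -10 (M = -16 + 6 = -10)
D(U(3))*V + M = -4*(-2) - 10 = 8 - 10 = -2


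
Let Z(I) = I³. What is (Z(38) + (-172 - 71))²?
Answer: 2984327641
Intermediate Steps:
(Z(38) + (-172 - 71))² = (38³ + (-172 - 71))² = (54872 - 243)² = 54629² = 2984327641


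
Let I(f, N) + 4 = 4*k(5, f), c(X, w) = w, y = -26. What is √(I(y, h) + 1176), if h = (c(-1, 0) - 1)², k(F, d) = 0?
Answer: 2*√293 ≈ 34.234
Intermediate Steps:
h = 1 (h = (0 - 1)² = (-1)² = 1)
I(f, N) = -4 (I(f, N) = -4 + 4*0 = -4 + 0 = -4)
√(I(y, h) + 1176) = √(-4 + 1176) = √1172 = 2*√293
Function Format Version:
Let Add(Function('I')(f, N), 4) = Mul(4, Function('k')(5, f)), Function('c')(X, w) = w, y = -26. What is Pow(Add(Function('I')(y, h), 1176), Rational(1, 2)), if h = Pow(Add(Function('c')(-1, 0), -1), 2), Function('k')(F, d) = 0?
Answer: Mul(2, Pow(293, Rational(1, 2))) ≈ 34.234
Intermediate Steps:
h = 1 (h = Pow(Add(0, -1), 2) = Pow(-1, 2) = 1)
Function('I')(f, N) = -4 (Function('I')(f, N) = Add(-4, Mul(4, 0)) = Add(-4, 0) = -4)
Pow(Add(Function('I')(y, h), 1176), Rational(1, 2)) = Pow(Add(-4, 1176), Rational(1, 2)) = Pow(1172, Rational(1, 2)) = Mul(2, Pow(293, Rational(1, 2)))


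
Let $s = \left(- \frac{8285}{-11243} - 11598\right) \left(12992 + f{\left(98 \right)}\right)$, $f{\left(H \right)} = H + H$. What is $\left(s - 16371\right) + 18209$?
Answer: $- \frac{1719536661818}{11243} \approx -1.5294 \cdot 10^{8}$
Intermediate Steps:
$f{\left(H \right)} = 2 H$
$s = - \frac{1719557326452}{11243}$ ($s = \left(- \frac{8285}{-11243} - 11598\right) \left(12992 + 2 \cdot 98\right) = \left(\left(-8285\right) \left(- \frac{1}{11243}\right) - 11598\right) \left(12992 + 196\right) = \left(\frac{8285}{11243} - 11598\right) 13188 = \left(- \frac{130388029}{11243}\right) 13188 = - \frac{1719557326452}{11243} \approx -1.5294 \cdot 10^{8}$)
$\left(s - 16371\right) + 18209 = \left(- \frac{1719557326452}{11243} - 16371\right) + 18209 = - \frac{1719741385605}{11243} + 18209 = - \frac{1719536661818}{11243}$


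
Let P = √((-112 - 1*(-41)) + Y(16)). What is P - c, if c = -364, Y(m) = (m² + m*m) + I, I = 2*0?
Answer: 385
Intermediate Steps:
I = 0
Y(m) = 2*m² (Y(m) = (m² + m*m) + 0 = (m² + m²) + 0 = 2*m² + 0 = 2*m²)
P = 21 (P = √((-112 - 1*(-41)) + 2*16²) = √((-112 + 41) + 2*256) = √(-71 + 512) = √441 = 21)
P - c = 21 - 1*(-364) = 21 + 364 = 385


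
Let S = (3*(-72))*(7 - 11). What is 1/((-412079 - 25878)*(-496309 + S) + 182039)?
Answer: 1/216983787904 ≈ 4.6086e-12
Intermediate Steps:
S = 864 (S = -216*(-4) = 864)
1/((-412079 - 25878)*(-496309 + S) + 182039) = 1/((-412079 - 25878)*(-496309 + 864) + 182039) = 1/(-437957*(-495445) + 182039) = 1/(216983605865 + 182039) = 1/216983787904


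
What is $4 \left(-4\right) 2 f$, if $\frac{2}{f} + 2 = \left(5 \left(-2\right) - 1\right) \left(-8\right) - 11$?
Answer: $- \frac{64}{75} \approx -0.85333$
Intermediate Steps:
$f = \frac{2}{75}$ ($f = \frac{2}{-2 - \left(11 - \left(5 \left(-2\right) - 1\right) \left(-8\right)\right)} = \frac{2}{-2 - \left(11 - \left(-10 - 1\right) \left(-8\right)\right)} = \frac{2}{-2 - -77} = \frac{2}{-2 + \left(88 - 11\right)} = \frac{2}{-2 + 77} = \frac{2}{75} \approx 0.026667$)
$4 \left(-4\right) 2 f = 4 \left(-4\right) 2 \cdot \frac{2}{75} = \left(-16\right) 2 \cdot \frac{2}{75} = \left(-32\right) \frac{2}{75} = - \frac{64}{75}$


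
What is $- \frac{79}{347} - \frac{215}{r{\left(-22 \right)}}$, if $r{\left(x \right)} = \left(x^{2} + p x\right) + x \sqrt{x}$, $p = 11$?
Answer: $- \frac{97199}{99242} - \frac{215 i \sqrt{22}}{3146} \approx -0.97941 - 0.32055 i$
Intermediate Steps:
$r{\left(x \right)} = x^{2} + x^{\frac{3}{2}} + 11 x$ ($r{\left(x \right)} = \left(x^{2} + 11 x\right) + x \sqrt{x} = \left(x^{2} + 11 x\right) + x^{\frac{3}{2}} = x^{2} + x^{\frac{3}{2}} + 11 x$)
$- \frac{79}{347} - \frac{215}{r{\left(-22 \right)}} = - \frac{79}{347} - \frac{215}{\left(-22\right)^{2} + \left(-22\right)^{\frac{3}{2}} + 11 \left(-22\right)} = \left(-79\right) \frac{1}{347} - \frac{215}{484 - 22 i \sqrt{22} - 242} = - \frac{79}{347} - \frac{215}{242 - 22 i \sqrt{22}}$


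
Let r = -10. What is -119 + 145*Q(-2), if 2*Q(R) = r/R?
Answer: 487/2 ≈ 243.50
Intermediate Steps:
Q(R) = -5/R (Q(R) = (-10/R)/2 = -5/R)
-119 + 145*Q(-2) = -119 + 145*(-5/(-2)) = -119 + 145*(-5*(-½)) = -119 + 145*(5/2) = -119 + 725/2 = 487/2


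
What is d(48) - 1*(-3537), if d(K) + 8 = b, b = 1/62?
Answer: 218799/62 ≈ 3529.0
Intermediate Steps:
b = 1/62 (b = 1*(1/62) = 1/62 ≈ 0.016129)
d(K) = -495/62 (d(K) = -8 + 1/62 = -495/62)
d(48) - 1*(-3537) = -495/62 - 1*(-3537) = -495/62 + 3537 = 218799/62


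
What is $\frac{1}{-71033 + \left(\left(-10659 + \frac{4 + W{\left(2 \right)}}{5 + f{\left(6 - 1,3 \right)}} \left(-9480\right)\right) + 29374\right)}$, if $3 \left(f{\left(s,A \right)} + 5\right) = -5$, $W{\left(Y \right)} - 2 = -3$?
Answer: $- \frac{1}{35254} \approx -2.8366 \cdot 10^{-5}$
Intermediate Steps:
$W{\left(Y \right)} = -1$ ($W{\left(Y \right)} = 2 - 3 = -1$)
$f{\left(s,A \right)} = - \frac{20}{3}$ ($f{\left(s,A \right)} = -5 + \frac{1}{3} \left(-5\right) = -5 - \frac{5}{3} = - \frac{20}{3}$)
$\frac{1}{-71033 + \left(\left(-10659 + \frac{4 + W{\left(2 \right)}}{5 + f{\left(6 - 1,3 \right)}} \left(-9480\right)\right) + 29374\right)} = \frac{1}{-71033 + \left(\left(-10659 + \frac{4 - 1}{5 - \frac{20}{3}} \left(-9480\right)\right) + 29374\right)} = \frac{1}{-71033 + \left(\left(-10659 + \frac{3}{- \frac{5}{3}} \left(-9480\right)\right) + 29374\right)} = \frac{1}{-71033 + \left(\left(-10659 + 3 \left(- \frac{3}{5}\right) \left(-9480\right)\right) + 29374\right)} = \frac{1}{-71033 + \left(\left(-10659 - -17064\right) + 29374\right)} = \frac{1}{-71033 + \left(\left(-10659 + 17064\right) + 29374\right)} = \frac{1}{-71033 + \left(6405 + 29374\right)} = \frac{1}{-71033 + 35779} = \frac{1}{-35254} = - \frac{1}{35254}$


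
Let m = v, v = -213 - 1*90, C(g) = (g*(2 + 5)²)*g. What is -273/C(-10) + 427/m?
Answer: -310717/212100 ≈ -1.4650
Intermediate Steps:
C(g) = 49*g² (C(g) = (g*7²)*g = (g*49)*g = (49*g)*g = 49*g²)
v = -303 (v = -213 - 90 = -303)
m = -303
-273/C(-10) + 427/m = -273/(49*(-10)²) + 427/(-303) = -273/(49*100) + 427*(-1/303) = -273/4900 - 427/303 = -273*1/4900 - 427/303 = -39/700 - 427/303 = -310717/212100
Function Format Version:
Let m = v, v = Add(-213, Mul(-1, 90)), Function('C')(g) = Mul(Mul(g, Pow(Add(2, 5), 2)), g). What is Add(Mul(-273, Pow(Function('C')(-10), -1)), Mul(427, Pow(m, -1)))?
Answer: Rational(-310717, 212100) ≈ -1.4650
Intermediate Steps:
Function('C')(g) = Mul(49, Pow(g, 2)) (Function('C')(g) = Mul(Mul(g, Pow(7, 2)), g) = Mul(Mul(g, 49), g) = Mul(Mul(49, g), g) = Mul(49, Pow(g, 2)))
v = -303 (v = Add(-213, -90) = -303)
m = -303
Add(Mul(-273, Pow(Function('C')(-10), -1)), Mul(427, Pow(m, -1))) = Add(Mul(-273, Pow(Mul(49, Pow(-10, 2)), -1)), Mul(427, Pow(-303, -1))) = Add(Mul(-273, Pow(Mul(49, 100), -1)), Mul(427, Rational(-1, 303))) = Add(Mul(-273, Pow(4900, -1)), Rational(-427, 303)) = Add(Mul(-273, Rational(1, 4900)), Rational(-427, 303)) = Add(Rational(-39, 700), Rational(-427, 303)) = Rational(-310717, 212100)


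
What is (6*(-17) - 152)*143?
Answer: -36322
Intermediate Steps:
(6*(-17) - 152)*143 = (-102 - 152)*143 = -254*143 = -36322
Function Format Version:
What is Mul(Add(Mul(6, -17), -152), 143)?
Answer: -36322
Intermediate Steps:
Mul(Add(Mul(6, -17), -152), 143) = Mul(Add(-102, -152), 143) = Mul(-254, 143) = -36322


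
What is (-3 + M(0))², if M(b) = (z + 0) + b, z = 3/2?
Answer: 9/4 ≈ 2.2500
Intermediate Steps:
z = 3/2 (z = 3*(½) = 3/2 ≈ 1.5000)
M(b) = 3/2 + b (M(b) = (3/2 + 0) + b = 3/2 + b)
(-3 + M(0))² = (-3 + (3/2 + 0))² = (-3 + 3/2)² = (-3/2)² = 9/4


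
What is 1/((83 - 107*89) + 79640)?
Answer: 1/70200 ≈ 1.4245e-5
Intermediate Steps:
1/((83 - 107*89) + 79640) = 1/((83 - 9523) + 79640) = 1/(-9440 + 79640) = 1/70200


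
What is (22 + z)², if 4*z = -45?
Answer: 1849/16 ≈ 115.56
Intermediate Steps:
z = -45/4 (z = (¼)*(-45) = -45/4 ≈ -11.250)
(22 + z)² = (22 - 45/4)² = (43/4)² = 1849/16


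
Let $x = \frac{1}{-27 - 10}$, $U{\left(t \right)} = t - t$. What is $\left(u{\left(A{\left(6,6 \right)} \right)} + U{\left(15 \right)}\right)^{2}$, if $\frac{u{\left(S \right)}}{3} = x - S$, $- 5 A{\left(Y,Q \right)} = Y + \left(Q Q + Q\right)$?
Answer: $\frac{28227969}{34225} \approx 824.78$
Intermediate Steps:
$U{\left(t \right)} = 0$
$x = - \frac{1}{37}$ ($x = \frac{1}{-37} = - \frac{1}{37} \approx -0.027027$)
$A{\left(Y,Q \right)} = - \frac{Q}{5} - \frac{Y}{5} - \frac{Q^{2}}{5}$ ($A{\left(Y,Q \right)} = - \frac{Y + \left(Q Q + Q\right)}{5} = - \frac{Y + \left(Q^{2} + Q\right)}{5} = - \frac{Y + \left(Q + Q^{2}\right)}{5} = - \frac{Q + Y + Q^{2}}{5} = - \frac{Q}{5} - \frac{Y}{5} - \frac{Q^{2}}{5}$)
$u{\left(S \right)} = - \frac{3}{37} - 3 S$ ($u{\left(S \right)} = 3 \left(- \frac{1}{37} - S\right) = - \frac{3}{37} - 3 S$)
$\left(u{\left(A{\left(6,6 \right)} \right)} + U{\left(15 \right)}\right)^{2} = \left(\left(- \frac{3}{37} - 3 \left(\left(- \frac{1}{5}\right) 6 - \frac{6}{5} - \frac{6^{2}}{5}\right)\right) + 0\right)^{2} = \left(\left(- \frac{3}{37} - 3 \left(- \frac{6}{5} - \frac{6}{5} - \frac{36}{5}\right)\right) + 0\right)^{2} = \left(\left(- \frac{3}{37} - - \frac{144}{5}\right) + 0\right)^{2} = \left(\left(- \frac{3}{37} + \frac{144}{5}\right) + 0\right)^{2} = \left(\frac{5313}{185} + 0\right)^{2} = \left(\frac{5313}{185}\right)^{2} = \frac{28227969}{34225}$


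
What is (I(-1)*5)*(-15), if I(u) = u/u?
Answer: -75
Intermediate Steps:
I(u) = 1
(I(-1)*5)*(-15) = (1*5)*(-15) = 5*(-15) = -75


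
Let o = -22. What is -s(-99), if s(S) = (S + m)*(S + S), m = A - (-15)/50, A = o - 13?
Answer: -132363/5 ≈ -26473.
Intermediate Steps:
A = -35 (A = -22 - 13 = -35)
m = -347/10 (m = -35 - (-15)/50 = -35 - 1*(-3/10) = -35 + 3/10 = -347/10 ≈ -34.700)
s(S) = 2*S*(-347/10 + S) (s(S) = (S - 347/10)*(S + S) = (-347/10 + S)*(2*S) = 2*S*(-347/10 + S))
-s(-99) = -(-99)*(-347 + 10*(-99))/5 = -(-99)*(-347 - 990)/5 = -(-99)*(-1337)/5 = -1*132363/5 = -132363/5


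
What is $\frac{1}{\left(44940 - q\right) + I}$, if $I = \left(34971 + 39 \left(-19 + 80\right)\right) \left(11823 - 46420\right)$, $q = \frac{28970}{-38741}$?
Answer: $- \frac{38741}{50059299731440} \approx -7.739 \cdot 10^{-10}$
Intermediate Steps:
$q = - \frac{28970}{38741}$ ($q = 28970 \left(- \frac{1}{38741}\right) = - \frac{28970}{38741} \approx -0.74779$)
$I = -1292197950$ ($I = \left(34971 + 39 \cdot 61\right) \left(-34597\right) = \left(34971 + 2379\right) \left(-34597\right) = 37350 \left(-34597\right) = -1292197950$)
$\frac{1}{\left(44940 - q\right) + I} = \frac{1}{\left(44940 - - \frac{28970}{38741}\right) - 1292197950} = \frac{1}{\left(44940 + \frac{28970}{38741}\right) - 1292197950} = \frac{1}{\frac{1741049510}{38741} - 1292197950} = \frac{1}{- \frac{50059299731440}{38741}} = - \frac{38741}{50059299731440}$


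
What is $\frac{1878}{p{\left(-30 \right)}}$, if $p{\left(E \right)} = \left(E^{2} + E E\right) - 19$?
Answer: $\frac{1878}{1781} \approx 1.0545$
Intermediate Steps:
$p{\left(E \right)} = -19 + 2 E^{2}$ ($p{\left(E \right)} = \left(E^{2} + E^{2}\right) - 19 = 2 E^{2} - 19 = -19 + 2 E^{2}$)
$\frac{1878}{p{\left(-30 \right)}} = \frac{1878}{-19 + 2 \left(-30\right)^{2}} = \frac{1878}{-19 + 2 \cdot 900} = \frac{1878}{-19 + 1800} = \frac{1878}{1781}$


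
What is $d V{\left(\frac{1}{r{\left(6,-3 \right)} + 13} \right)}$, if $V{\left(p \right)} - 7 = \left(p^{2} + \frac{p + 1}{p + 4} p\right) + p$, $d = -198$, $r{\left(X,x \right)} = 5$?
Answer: $- \frac{1840223}{1314} \approx -1400.5$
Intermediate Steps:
$V{\left(p \right)} = 7 + p + p^{2} + \frac{p \left(1 + p\right)}{4 + p}$ ($V{\left(p \right)} = 7 + \left(\left(p^{2} + \frac{p + 1}{p + 4} p\right) + p\right) = 7 + \left(\left(p^{2} + \frac{1 + p}{4 + p} p\right) + p\right) = 7 + \left(\left(p^{2} + \frac{p \left(1 + p\right)}{4 + p}\right) + p\right) = 7 + \left(p + p^{2} + \frac{p \left(1 + p\right)}{4 + p}\right) = 7 + p + p^{2} + \frac{p \left(1 + p\right)}{4 + p}$)
$d V{\left(\frac{1}{r{\left(6,-3 \right)} + 13} \right)} = - 198 \frac{28 + \left(\frac{1}{5 + 13}\right)^{3} + 6 \left(\frac{1}{5 + 13}\right)^{2} + \frac{12}{5 + 13}}{4 + \frac{1}{5 + 13}} = - 198 \frac{28 + \left(\frac{1}{18}\right)^{3} + 6 \left(\frac{1}{18}\right)^{2} + \frac{12}{18}}{4 + \frac{1}{18}} = - 198 \frac{28 + \left(\frac{1}{18}\right)^{3} + \frac{6}{324} + 12 \cdot \frac{1}{18}}{4 + \frac{1}{18}} = - 198 \frac{28 + \frac{1}{5832} + 6 \cdot \frac{1}{324} + \frac{2}{3}}{\frac{73}{18}} = - 198 \frac{18 \left(28 + \frac{1}{5832} + \frac{1}{54} + \frac{2}{3}\right)}{73} = - 198 \cdot \frac{18}{73} \cdot \frac{167293}{5832} = \left(-198\right) \frac{167293}{23652} = - \frac{1840223}{1314}$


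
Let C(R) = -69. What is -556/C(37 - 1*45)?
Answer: 556/69 ≈ 8.0580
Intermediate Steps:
-556/C(37 - 1*45) = -556/(-69) = -556*(-1/69) = 556/69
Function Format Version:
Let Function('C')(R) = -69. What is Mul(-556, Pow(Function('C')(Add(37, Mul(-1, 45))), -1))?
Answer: Rational(556, 69) ≈ 8.0580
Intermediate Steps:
Mul(-556, Pow(Function('C')(Add(37, Mul(-1, 45))), -1)) = Mul(-556, Pow(-69, -1)) = Mul(-556, Rational(-1, 69)) = Rational(556, 69)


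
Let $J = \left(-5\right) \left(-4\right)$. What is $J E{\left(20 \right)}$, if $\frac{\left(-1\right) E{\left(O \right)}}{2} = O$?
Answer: $-800$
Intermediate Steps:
$E{\left(O \right)} = - 2 O$
$J = 20$
$J E{\left(20 \right)} = 20 \left(\left(-2\right) 20\right) = 20 \left(-40\right) = -800$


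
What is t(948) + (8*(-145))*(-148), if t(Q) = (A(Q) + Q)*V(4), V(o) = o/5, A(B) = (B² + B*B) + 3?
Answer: 8051836/5 ≈ 1.6104e+6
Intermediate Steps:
A(B) = 3 + 2*B² (A(B) = (B² + B²) + 3 = 2*B² + 3 = 3 + 2*B²)
V(o) = o/5 (V(o) = o*(⅕) = o/5)
t(Q) = 12/5 + 4*Q/5 + 8*Q²/5 (t(Q) = ((3 + 2*Q²) + Q)*((⅕)*4) = (3 + Q + 2*Q²)*(⅘) = 12/5 + 4*Q/5 + 8*Q²/5)
t(948) + (8*(-145))*(-148) = (12/5 + (⅘)*948 + (8/5)*948²) + (8*(-145))*(-148) = (12/5 + 3792/5 + (8/5)*898704) - 1160*(-148) = (12/5 + 3792/5 + 7189632/5) + 171680 = 7193436/5 + 171680 = 8051836/5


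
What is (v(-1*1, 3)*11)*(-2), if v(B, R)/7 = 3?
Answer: -462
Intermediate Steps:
v(B, R) = 21 (v(B, R) = 7*3 = 21)
(v(-1*1, 3)*11)*(-2) = (21*11)*(-2) = 231*(-2) = -462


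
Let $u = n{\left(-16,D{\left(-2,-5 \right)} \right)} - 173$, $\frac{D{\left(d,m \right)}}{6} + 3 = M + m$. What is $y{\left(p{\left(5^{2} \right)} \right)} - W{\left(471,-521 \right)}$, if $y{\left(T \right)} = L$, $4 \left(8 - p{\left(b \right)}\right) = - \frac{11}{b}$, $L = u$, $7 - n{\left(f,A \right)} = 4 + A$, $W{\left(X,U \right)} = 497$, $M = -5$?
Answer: $-589$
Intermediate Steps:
$D{\left(d,m \right)} = -48 + 6 m$ ($D{\left(d,m \right)} = -18 + 6 \left(-5 + m\right) = -18 + \left(-30 + 6 m\right) = -48 + 6 m$)
$n{\left(f,A \right)} = 3 - A$ ($n{\left(f,A \right)} = 7 - \left(4 + A\right) = 3 - A$)
$u = -92$ ($u = \left(3 - \left(-48 + 6 \left(-5\right)\right)\right) - 173 = \left(3 - \left(-48 - 30\right)\right) - 173 = \left(3 - -78\right) - 173 = \left(3 + 78\right) - 173 = 81 - 173 = -92$)
$L = -92$
$p{\left(b \right)} = 8 + \frac{11}{4 b}$ ($p{\left(b \right)} = 8 - \frac{\left(-11\right) \frac{1}{b}}{4} = 8 + \frac{11}{4 b}$)
$y{\left(T \right)} = -92$
$y{\left(p{\left(5^{2} \right)} \right)} - W{\left(471,-521 \right)} = -92 - 497 = -589$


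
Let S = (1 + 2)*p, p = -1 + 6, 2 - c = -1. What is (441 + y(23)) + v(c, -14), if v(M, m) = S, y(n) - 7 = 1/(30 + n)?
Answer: 24540/53 ≈ 463.02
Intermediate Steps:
y(n) = 7 + 1/(30 + n)
c = 3 (c = 2 - 1*(-1) = 2 + 1 = 3)
p = 5
S = 15 (S = (1 + 2)*5 = 3*5 = 15)
v(M, m) = 15
(441 + y(23)) + v(c, -14) = (441 + (211 + 7*23)/(30 + 23)) + 15 = (441 + (211 + 161)/53) + 15 = (441 + (1/53)*372) + 15 = (441 + 372/53) + 15 = 23745/53 + 15 = 24540/53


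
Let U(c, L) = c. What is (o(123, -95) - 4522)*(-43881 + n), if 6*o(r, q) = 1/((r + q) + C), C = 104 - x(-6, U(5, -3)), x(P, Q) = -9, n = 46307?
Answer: -4640466143/423 ≈ -1.0970e+7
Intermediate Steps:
C = 113 (C = 104 - 1*(-9) = 104 + 9 = 113)
o(r, q) = 1/(6*(113 + q + r)) (o(r, q) = 1/(6*((r + q) + 113)) = 1/(6*((q + r) + 113)) = 1/(6*(113 + q + r)))
(o(123, -95) - 4522)*(-43881 + n) = (1/(6*(113 - 95 + 123)) - 4522)*(-43881 + 46307) = ((⅙)/141 - 4522)*2426 = ((⅙)*(1/141) - 4522)*2426 = (1/846 - 4522)*2426 = -3825611/846*2426 = -4640466143/423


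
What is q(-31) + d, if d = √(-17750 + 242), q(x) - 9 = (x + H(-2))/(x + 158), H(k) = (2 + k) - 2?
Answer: 1110/127 + 2*I*√4377 ≈ 8.7402 + 132.32*I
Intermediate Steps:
H(k) = k
q(x) = 9 + (-2 + x)/(158 + x) (q(x) = 9 + (x - 2)/(x + 158) = 9 + (-2 + x)/(158 + x))
d = 2*I*√4377 (d = √(-17508) = 2*I*√4377 ≈ 132.32*I)
q(-31) + d = 10*(142 - 31)/(158 - 31) + 2*I*√4377 = 10*111/127 + 2*I*√4377 = 10*(1/127)*111 + 2*I*√4377 = 1110/127 + 2*I*√4377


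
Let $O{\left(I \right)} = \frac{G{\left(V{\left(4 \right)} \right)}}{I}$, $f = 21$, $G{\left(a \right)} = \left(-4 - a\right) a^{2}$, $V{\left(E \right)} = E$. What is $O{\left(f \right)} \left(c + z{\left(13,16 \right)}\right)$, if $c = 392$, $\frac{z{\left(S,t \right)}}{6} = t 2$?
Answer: $- \frac{74752}{21} \approx -3559.6$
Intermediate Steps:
$z{\left(S,t \right)} = 12 t$ ($z{\left(S,t \right)} = 6 t 2 = 6 \cdot 2 t = 12 t$)
$G{\left(a \right)} = a^{2} \left(-4 - a\right)$
$O{\left(I \right)} = - \frac{128}{I}$ ($O{\left(I \right)} = \frac{4^{2} \left(-4 - 4\right)}{I} = \frac{16 \left(-4 - 4\right)}{I} = \frac{16 \left(-8\right)}{I} = - \frac{128}{I}$)
$O{\left(f \right)} \left(c + z{\left(13,16 \right)}\right) = - \frac{128}{21} \left(392 + 12 \cdot 16\right) = \left(-128\right) \frac{1}{21} \left(392 + 192\right) = \left(- \frac{128}{21}\right) 584 = - \frac{74752}{21}$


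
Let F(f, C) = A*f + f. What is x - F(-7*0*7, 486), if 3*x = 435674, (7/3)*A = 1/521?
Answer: 435674/3 ≈ 1.4522e+5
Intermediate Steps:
A = 3/3647 (A = (3/7)/521 = (3/7)*(1/521) = 3/3647 ≈ 0.00082259)
x = 435674/3 (x = (⅓)*435674 = 435674/3 ≈ 1.4522e+5)
F(f, C) = 3650*f/3647 (F(f, C) = 3*f/3647 + f = 3650*f/3647)
x - F(-7*0*7, 486) = 435674/3 - 3650*-7*0*7/3647 = 435674/3 - 3650*0*7/3647 = 435674/3 - 3650*0/3647 = 435674/3 - 1*0 = 435674/3 + 0 = 435674/3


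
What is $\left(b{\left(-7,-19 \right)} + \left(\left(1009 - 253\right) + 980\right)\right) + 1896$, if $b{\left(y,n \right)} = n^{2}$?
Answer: $3993$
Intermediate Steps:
$\left(b{\left(-7,-19 \right)} + \left(\left(1009 - 253\right) + 980\right)\right) + 1896 = \left(\left(-19\right)^{2} + \left(\left(1009 - 253\right) + 980\right)\right) + 1896 = \left(361 + \left(756 + 980\right)\right) + 1896 = \left(361 + 1736\right) + 1896 = 2097 + 1896 = 3993$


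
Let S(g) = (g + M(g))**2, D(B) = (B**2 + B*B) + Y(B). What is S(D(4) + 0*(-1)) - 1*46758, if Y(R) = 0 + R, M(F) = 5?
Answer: -45077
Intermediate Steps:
Y(R) = R
D(B) = B + 2*B**2 (D(B) = (B**2 + B*B) + B = (B**2 + B**2) + B = 2*B**2 + B = B + 2*B**2)
S(g) = (5 + g)**2 (S(g) = (g + 5)**2 = (5 + g)**2)
S(D(4) + 0*(-1)) - 1*46758 = (5 + (4*(1 + 2*4) + 0*(-1)))**2 - 1*46758 = (5 + (4*(1 + 8) + 0))**2 - 46758 = (5 + (4*9 + 0))**2 - 46758 = (5 + (36 + 0))**2 - 46758 = (5 + 36)**2 - 46758 = 41**2 - 46758 = 1681 - 46758 = -45077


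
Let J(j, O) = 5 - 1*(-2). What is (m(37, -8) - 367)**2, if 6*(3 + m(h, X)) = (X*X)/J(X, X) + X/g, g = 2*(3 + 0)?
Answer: 539539984/3969 ≈ 1.3594e+5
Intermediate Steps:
J(j, O) = 7 (J(j, O) = 5 + 2 = 7)
g = 6 (g = 2*3 = 6)
m(h, X) = -3 + X/36 + X**2/42 (m(h, X) = -3 + ((X*X)/7 + X/6)/6 = -3 + (X**2*(1/7) + X*(1/6))/6 = -3 + (X**2/7 + X/6)/6 = -3 + (X/6 + X**2/7)/6 = -3 + (X/36 + X**2/42) = -3 + X/36 + X**2/42)
(m(37, -8) - 367)**2 = ((-3 + (1/36)*(-8) + (1/42)*(-8)**2) - 367)**2 = ((-3 - 2/9 + (1/42)*64) - 367)**2 = ((-3 - 2/9 + 32/21) - 367)**2 = (-107/63 - 367)**2 = (-23228/63)**2 = 539539984/3969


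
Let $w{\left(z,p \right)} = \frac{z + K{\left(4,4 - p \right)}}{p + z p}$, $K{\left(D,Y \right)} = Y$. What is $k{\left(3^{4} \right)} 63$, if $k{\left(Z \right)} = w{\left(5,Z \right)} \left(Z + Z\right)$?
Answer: $-1512$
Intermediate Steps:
$w{\left(z,p \right)} = \frac{4 + z - p}{p + p z}$ ($w{\left(z,p \right)} = \frac{z - \left(-4 + p\right)}{p + z p} = \frac{4 + z - p}{p + p z}$)
$k{\left(Z \right)} = 3 - \frac{Z}{3}$ ($k{\left(Z \right)} = \frac{4 + 5 - Z}{Z \left(1 + 5\right)} \left(Z + Z\right) = \frac{9 - Z}{Z 6} \cdot 2 Z = \frac{1}{Z} \frac{1}{6} \left(9 - Z\right) 2 Z = \frac{9 - Z}{6 Z} 2 Z = 3 - \frac{Z}{3}$)
$k{\left(3^{4} \right)} 63 = \left(3 - \frac{3^{4}}{3}\right) 63 = \left(3 - 27\right) 63 = \left(-24\right) 63 = -1512$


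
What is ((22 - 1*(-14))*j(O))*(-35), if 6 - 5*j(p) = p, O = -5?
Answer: -2772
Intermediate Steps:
j(p) = 6/5 - p/5
((22 - 1*(-14))*j(O))*(-35) = ((22 - 1*(-14))*(6/5 - 1/5*(-5)))*(-35) = ((22 + 14)*(6/5 + 1))*(-35) = (36*(11/5))*(-35) = (396/5)*(-35) = -2772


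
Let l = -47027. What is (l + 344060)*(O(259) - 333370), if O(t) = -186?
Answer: -99077139348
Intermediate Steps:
(l + 344060)*(O(259) - 333370) = (-47027 + 344060)*(-186 - 333370) = 297033*(-333556) = -99077139348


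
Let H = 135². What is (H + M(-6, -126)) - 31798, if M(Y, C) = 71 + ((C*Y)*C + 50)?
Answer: -108708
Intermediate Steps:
M(Y, C) = 121 + Y*C² (M(Y, C) = 71 + (Y*C² + 50) = 71 + (50 + Y*C²) = 121 + Y*C²)
H = 18225
(H + M(-6, -126)) - 31798 = (18225 + (121 - 6*(-126)²)) - 31798 = (18225 + (121 - 6*15876)) - 31798 = (18225 + (121 - 95256)) - 31798 = (18225 - 95135) - 31798 = -76910 - 31798 = -108708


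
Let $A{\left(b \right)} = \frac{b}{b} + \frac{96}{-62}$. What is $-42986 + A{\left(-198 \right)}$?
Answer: $- \frac{1332583}{31} \approx -42987.0$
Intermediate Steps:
$A{\left(b \right)} = - \frac{17}{31}$ ($A{\left(b \right)} = 1 + 96 \left(- \frac{1}{62}\right) = 1 - \frac{48}{31} = - \frac{17}{31}$)
$-42986 + A{\left(-198 \right)} = -42986 - \frac{17}{31} = - \frac{1332583}{31}$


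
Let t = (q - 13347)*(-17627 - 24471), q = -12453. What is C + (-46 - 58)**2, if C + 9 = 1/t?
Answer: 11737789618801/1086128400 ≈ 10807.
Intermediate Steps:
t = 1086128400 (t = (-12453 - 13347)*(-17627 - 24471) = -25800*(-42098) = 1086128400)
C = -9775155599/1086128400 (C = -9 + 1/1086128400 = -9775155599/1086128400 ≈ -9.0000)
C + (-46 - 58)**2 = -9775155599/1086128400 + (-46 - 58)**2 = -9775155599/1086128400 + (-104)**2 = -9775155599/1086128400 + 10816 = 11737789618801/1086128400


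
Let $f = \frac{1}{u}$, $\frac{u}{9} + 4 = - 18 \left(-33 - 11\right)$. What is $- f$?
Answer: $- \frac{1}{7092} \approx -0.000141$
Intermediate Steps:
$u = 7092$ ($u = -36 + 9 \left(- 18 \left(-33 - 11\right)\right) = -36 + 9 \left(\left(-18\right) \left(-44\right)\right) = -36 + 9 \cdot 792 = -36 + 7128 = 7092$)
$f = \frac{1}{7092} \approx 0.000141$
$- f = \left(-1\right) \frac{1}{7092} = - \frac{1}{7092}$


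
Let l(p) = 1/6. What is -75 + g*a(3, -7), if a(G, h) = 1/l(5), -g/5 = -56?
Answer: 1605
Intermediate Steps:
g = 280 (g = -5*(-56) = 280)
l(p) = ⅙
a(G, h) = 6 (a(G, h) = 1/(⅙) = 6)
-75 + g*a(3, -7) = -75 + 280*6 = -75 + 1680 = 1605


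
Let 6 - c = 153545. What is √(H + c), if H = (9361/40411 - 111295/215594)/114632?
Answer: I*√1277713269364542206621154421/91223629756 ≈ 391.84*I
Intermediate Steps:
c = -153539 (c = 6 - 1*153545 = 6 - 153545 = -153539)
H = -107798557/43422447763856 (H = (9361*(1/40411) - 111295*1/215594)*(1/114632) = (407/1757 - 111295/215594)*(1/114632) = -107798557/378798658*1/114632 = -107798557/43422447763856 ≈ -2.4826e-6)
√(H + c) = √(-107798557/43422447763856 - 153539) = √(-6667039207322484941/43422447763856) = I*√1277713269364542206621154421/91223629756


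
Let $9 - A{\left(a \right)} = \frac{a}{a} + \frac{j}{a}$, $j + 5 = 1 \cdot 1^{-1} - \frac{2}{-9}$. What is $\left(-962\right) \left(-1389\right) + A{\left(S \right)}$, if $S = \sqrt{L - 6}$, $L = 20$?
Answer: $1336226 + \frac{17 \sqrt{14}}{63} \approx 1.3362 \cdot 10^{6}$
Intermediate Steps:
$j = - \frac{34}{9}$ ($j = -5 + \left(1 \cdot 1^{-1} - \frac{2}{-9}\right) = -5 + \left(1 \cdot 1 - - \frac{2}{9}\right) = -5 + \left(1 + \frac{2}{9}\right) = -5 + \frac{11}{9} = - \frac{34}{9} \approx -3.7778$)
$S = \sqrt{14}$ ($S = \sqrt{20 - 6} = \sqrt{14} \approx 3.7417$)
$A{\left(a \right)} = 8 + \frac{34}{9 a}$ ($A{\left(a \right)} = 9 - \left(\frac{a}{a} - \frac{34}{9 a}\right) = 9 - \left(1 - \frac{34}{9 a}\right) = 8 + \frac{34}{9 a}$)
$\left(-962\right) \left(-1389\right) + A{\left(S \right)} = \left(-962\right) \left(-1389\right) + \left(8 + \frac{34}{9 \sqrt{14}}\right) = 1336218 + \left(8 + \frac{34 \frac{\sqrt{14}}{14}}{9}\right) = 1336218 + \left(8 + \frac{17 \sqrt{14}}{63}\right) = 1336226 + \frac{17 \sqrt{14}}{63}$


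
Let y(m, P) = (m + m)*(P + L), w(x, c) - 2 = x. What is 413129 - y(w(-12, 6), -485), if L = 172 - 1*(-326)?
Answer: 413389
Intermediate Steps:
w(x, c) = 2 + x
L = 498 (L = 172 + 326 = 498)
y(m, P) = 2*m*(498 + P) (y(m, P) = (m + m)*(P + 498) = (2*m)*(498 + P) = 2*m*(498 + P))
413129 - y(w(-12, 6), -485) = 413129 - 2*(2 - 12)*(498 - 485) = 413129 - 2*(-10)*13 = 413129 - 1*(-260) = 413129 + 260 = 413389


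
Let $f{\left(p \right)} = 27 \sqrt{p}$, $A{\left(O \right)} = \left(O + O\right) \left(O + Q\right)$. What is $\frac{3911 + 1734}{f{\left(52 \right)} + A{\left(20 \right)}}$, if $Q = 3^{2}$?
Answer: $\frac{1637050}{326923} - \frac{152415 \sqrt{13}}{653846} \approx 4.167$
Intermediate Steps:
$Q = 9$
$A{\left(O \right)} = 2 O \left(9 + O\right)$ ($A{\left(O \right)} = \left(O + O\right) \left(O + 9\right) = 2 O \left(9 + O\right)$)
$\frac{3911 + 1734}{f{\left(52 \right)} + A{\left(20 \right)}} = \frac{3911 + 1734}{27 \sqrt{52} + 2 \cdot 20 \left(9 + 20\right)} = \frac{5645}{27 \cdot 2 \sqrt{13} + 2 \cdot 20 \cdot 29} = \frac{5645}{54 \sqrt{13} + 1160} = \frac{5645}{1160 + 54 \sqrt{13}}$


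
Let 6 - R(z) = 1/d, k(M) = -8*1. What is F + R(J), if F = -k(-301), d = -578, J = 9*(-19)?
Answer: 8093/578 ≈ 14.002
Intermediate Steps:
k(M) = -8
J = -171
F = 8 (F = -1*(-8) = 8)
R(z) = 3469/578 (R(z) = 6 - 1/(-578) = 6 - 1*(-1/578) = 6 + 1/578 = 3469/578)
F + R(J) = 8 + 3469/578 = 8093/578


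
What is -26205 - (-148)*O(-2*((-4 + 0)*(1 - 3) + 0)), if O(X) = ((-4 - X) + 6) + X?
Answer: -25909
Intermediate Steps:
O(X) = 2 (O(X) = (2 - X) + X = 2)
-26205 - (-148)*O(-2*((-4 + 0)*(1 - 3) + 0)) = -26205 - (-148)*2 = -26205 - 1*(-296) = -26205 + 296 = -25909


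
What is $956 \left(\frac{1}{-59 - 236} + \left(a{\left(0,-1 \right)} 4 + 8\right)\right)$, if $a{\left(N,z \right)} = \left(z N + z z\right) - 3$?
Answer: $- \frac{956}{295} \approx -3.2407$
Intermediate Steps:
$a{\left(N,z \right)} = -3 + z^{2} + N z$ ($a{\left(N,z \right)} = \left(N z + z^{2}\right) - 3 = \left(z^{2} + N z\right) - 3 = -3 + z^{2} + N z$)
$956 \left(\frac{1}{-59 - 236} + \left(a{\left(0,-1 \right)} 4 + 8\right)\right) = 956 \left(\frac{1}{-59 - 236} + \left(\left(-3 + \left(-1\right)^{2} + 0 \left(-1\right)\right) 4 + 8\right)\right) = 956 \left(\frac{1}{-295} + \left(\left(-3 + 1 + 0\right) 4 + 8\right)\right) = 956 \left(- \frac{1}{295} + \left(\left(-2\right) 4 + 8\right)\right) = 956 \left(- \frac{1}{295} + \left(-8 + 8\right)\right) = 956 \left(- \frac{1}{295} + 0\right) = 956 \left(- \frac{1}{295}\right) = - \frac{956}{295}$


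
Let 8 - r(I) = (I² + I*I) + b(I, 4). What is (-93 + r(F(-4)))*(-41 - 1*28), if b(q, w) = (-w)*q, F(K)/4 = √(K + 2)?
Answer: 1449 - 1104*I*√2 ≈ 1449.0 - 1561.3*I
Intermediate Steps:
F(K) = 4*√(2 + K) (F(K) = 4*√(K + 2) = 4*√(2 + K))
b(q, w) = -q*w
r(I) = 8 - 2*I² + 4*I (r(I) = 8 - ((I² + I*I) - 1*I*4) = 8 - ((I² + I²) - 4*I) = 8 - (2*I² - 4*I) = 8 - (-4*I + 2*I²) = 8 + (-2*I² + 4*I) = 8 - 2*I² + 4*I)
(-93 + r(F(-4)))*(-41 - 1*28) = (-93 + (8 - 2*(4*√(2 - 4))² + 4*(4*√(2 - 4))))*(-41 - 1*28) = (-93 + (8 - 2*(4*√(-2))² + 4*(4*√(-2))))*(-41 - 28) = (-93 + (8 - 2*(4*(I*√2))² + 4*(4*(I*√2))))*(-69) = (-93 + (8 - 2*(4*I*√2)² + 4*(4*I*√2)))*(-69) = (-93 + (8 - 2*(-32) + 16*I*√2))*(-69) = (-93 + (8 + 64 + 16*I*√2))*(-69) = (-93 + (72 + 16*I*√2))*(-69) = (-21 + 16*I*√2)*(-69) = 1449 - 1104*I*√2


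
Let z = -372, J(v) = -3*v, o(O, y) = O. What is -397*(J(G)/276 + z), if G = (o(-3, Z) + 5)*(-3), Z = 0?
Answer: 6792273/46 ≈ 1.4766e+5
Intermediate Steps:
G = -6 (G = (-3 + 5)*(-3) = 2*(-3) = -6)
-397*(J(G)/276 + z) = -397*(-3*(-6)/276 - 372) = -397*(18*(1/276) - 372) = -397*(3/46 - 372) = -397*(-17109/46) = 6792273/46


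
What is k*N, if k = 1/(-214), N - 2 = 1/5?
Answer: -11/1070 ≈ -0.010280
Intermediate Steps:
N = 11/5 (N = 2 + 1/5 = 2 + ⅕ = 11/5 ≈ 2.2000)
k = -1/214 ≈ -0.0046729
k*N = -1/214*11/5 = -11/1070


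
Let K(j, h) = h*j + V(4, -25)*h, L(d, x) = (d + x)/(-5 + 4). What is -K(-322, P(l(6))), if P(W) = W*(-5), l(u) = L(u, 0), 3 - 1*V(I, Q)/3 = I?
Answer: 9750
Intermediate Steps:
V(I, Q) = 9 - 3*I
L(d, x) = -d - x (L(d, x) = (d + x)/(-1) = (d + x)*(-1) = -d - x)
l(u) = -u (l(u) = -u - 1*0 = -u + 0 = -u)
P(W) = -5*W
K(j, h) = -3*h + h*j (K(j, h) = h*j + (9 - 3*4)*h = h*j + (9 - 12)*h = h*j - 3*h = -3*h + h*j)
-K(-322, P(l(6))) = -(-(-5)*6)*(-3 - 322) = -(-5*(-6))*(-325) = -30*(-325) = -1*(-9750) = 9750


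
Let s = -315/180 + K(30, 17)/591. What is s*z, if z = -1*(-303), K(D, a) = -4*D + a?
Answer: -459449/788 ≈ -583.06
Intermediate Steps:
K(D, a) = a - 4*D
s = -4549/2364 (s = -315/180 + (17 - 4*30)/591 = -315*1/180 + (17 - 120)*(1/591) = -7/4 - 103*1/591 = -7/4 - 103/591 = -4549/2364 ≈ -1.9243)
z = 303
s*z = -4549/2364*303 = -459449/788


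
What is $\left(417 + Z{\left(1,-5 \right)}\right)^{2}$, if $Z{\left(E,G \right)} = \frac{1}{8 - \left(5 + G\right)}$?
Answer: $\frac{11135569}{64} \approx 1.7399 \cdot 10^{5}$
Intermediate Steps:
$Z{\left(E,G \right)} = \frac{1}{3 - G}$
$\left(417 + Z{\left(1,-5 \right)}\right)^{2} = \left(417 - \frac{1}{-3 - 5}\right)^{2} = \left(417 - \frac{1}{-8}\right)^{2} = \left(417 - - \frac{1}{8}\right)^{2} = \left(417 + \frac{1}{8}\right)^{2} = \left(\frac{3337}{8}\right)^{2} = \frac{11135569}{64}$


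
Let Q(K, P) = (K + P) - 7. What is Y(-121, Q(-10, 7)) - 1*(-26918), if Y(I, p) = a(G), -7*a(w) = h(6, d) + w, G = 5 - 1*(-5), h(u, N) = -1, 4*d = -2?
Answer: 188417/7 ≈ 26917.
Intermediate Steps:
d = -1/2 (d = (1/4)*(-2) = -1/2 ≈ -0.50000)
G = 10 (G = 5 + 5 = 10)
Q(K, P) = -7 + K + P
a(w) = 1/7 - w/7 (a(w) = -(-1 + w)/7 = 1/7 - w/7)
Y(I, p) = -9/7 (Y(I, p) = 1/7 - 1/7*10 = 1/7 - 10/7 = -9/7)
Y(-121, Q(-10, 7)) - 1*(-26918) = -9/7 - 1*(-26918) = -9/7 + 26918 = 188417/7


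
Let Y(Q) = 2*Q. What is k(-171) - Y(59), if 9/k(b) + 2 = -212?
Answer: -25261/214 ≈ -118.04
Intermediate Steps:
k(b) = -9/214 (k(b) = 9/(-2 - 212) = 9/(-214) = 9*(-1/214) = -9/214)
k(-171) - Y(59) = -9/214 - 2*59 = -9/214 - 1*118 = -9/214 - 118 = -25261/214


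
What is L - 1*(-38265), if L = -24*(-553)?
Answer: 51537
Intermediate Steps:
L = 13272
L - 1*(-38265) = 13272 - 1*(-38265) = 13272 + 38265 = 51537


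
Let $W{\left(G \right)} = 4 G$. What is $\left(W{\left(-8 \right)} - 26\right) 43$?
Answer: $-2494$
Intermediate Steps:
$\left(W{\left(-8 \right)} - 26\right) 43 = \left(4 \left(-8\right) - 26\right) 43 = \left(-32 - 26\right) 43 = \left(-58\right) 43 = -2494$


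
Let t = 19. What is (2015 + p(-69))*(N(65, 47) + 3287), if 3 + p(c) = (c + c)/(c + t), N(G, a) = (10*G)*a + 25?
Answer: 1705595078/25 ≈ 6.8224e+7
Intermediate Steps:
N(G, a) = 25 + 10*G*a (N(G, a) = 10*G*a + 25 = 25 + 10*G*a)
p(c) = -3 + 2*c/(19 + c) (p(c) = -3 + (c + c)/(c + 19) = -3 + (2*c)/(19 + c) = -3 + 2*c/(19 + c))
(2015 + p(-69))*(N(65, 47) + 3287) = (2015 + (-57 - 1*(-69))/(19 - 69))*((25 + 10*65*47) + 3287) = (2015 + (-57 + 69)/(-50))*((25 + 30550) + 3287) = (2015 - 1/50*12)*(30575 + 3287) = (2015 - 6/25)*33862 = (50369/25)*33862 = 1705595078/25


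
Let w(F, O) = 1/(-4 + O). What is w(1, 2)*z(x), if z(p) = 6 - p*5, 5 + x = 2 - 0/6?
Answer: -21/2 ≈ -10.500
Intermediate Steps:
x = -3 (x = -5 + (2 - 0/6) = -5 + (2 - 2*0) = -5 + (2 + 0) = -5 + 2 = -3)
z(p) = 6 - 5*p
w(1, 2)*z(x) = (6 - 5*(-3))/(-4 + 2) = (6 + 15)/(-2) = -1/2*21 = -21/2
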